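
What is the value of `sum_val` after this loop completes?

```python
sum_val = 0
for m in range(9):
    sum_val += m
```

Sum of 0 to 8 = 36
`sum_val` takes the values: 0 → 1 → 3 → 6 → 10 → 15 → 21 → 28 → 36

Answer: 36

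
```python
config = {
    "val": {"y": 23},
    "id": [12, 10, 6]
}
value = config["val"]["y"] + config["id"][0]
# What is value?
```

Trace:
`config = { ...` → config = {'val': {'y': 23}, 'id': [12, 10, 6]}
`value = config["val"]["y"] + config["id"][0]` → value = 35
So value = 35

Answer: 35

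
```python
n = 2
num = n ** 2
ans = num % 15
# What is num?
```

Trace:
`n = 2` → n = 2
`num = n ** 2` → num = 4
`ans = num % 15` → ans = 4
So num = 4

Answer: 4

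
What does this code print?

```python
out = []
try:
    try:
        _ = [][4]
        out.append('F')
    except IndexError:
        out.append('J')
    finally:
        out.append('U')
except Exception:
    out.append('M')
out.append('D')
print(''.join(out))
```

Execution trace: 'J' (inner except IndexError) → 'U' (inner finally) → 'D' (after the try/except). Output: JUD

Answer: JUD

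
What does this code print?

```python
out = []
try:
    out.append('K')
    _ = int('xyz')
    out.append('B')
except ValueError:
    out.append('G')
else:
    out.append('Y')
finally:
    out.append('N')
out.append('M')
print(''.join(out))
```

Execution trace: 'K' (try body) → 'G' (except ValueError) → 'N' (finally) → 'M' (after the try/except). Output: KGNM

Answer: KGNM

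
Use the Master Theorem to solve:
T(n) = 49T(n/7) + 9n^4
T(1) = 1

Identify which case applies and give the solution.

a=49, b=7, f(n)=9n^4. log_7(49) = 2. Since c=4 > 2 and the regularity condition holds (49(n/7)^4 = (49/7^4)n^4 with 49/7^4 < 1), Case 3 applies: T(n) = Θ(f(n)) = O(n^4).

Answer: O(n^4) - Case 3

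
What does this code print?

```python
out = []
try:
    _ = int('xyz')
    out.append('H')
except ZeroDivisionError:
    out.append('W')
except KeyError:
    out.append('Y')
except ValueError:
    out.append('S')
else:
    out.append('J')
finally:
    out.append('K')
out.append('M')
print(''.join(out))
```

Execution trace: 'S' (except ValueError) → 'K' (finally) → 'M' (after the try/except). Output: SKM

Answer: SKM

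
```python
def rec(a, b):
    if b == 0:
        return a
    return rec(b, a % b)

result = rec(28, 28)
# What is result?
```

rec(28, 28) -> rec(28, 0) -> 28

Answer: 28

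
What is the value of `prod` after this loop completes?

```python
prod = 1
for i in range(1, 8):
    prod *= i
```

7! = 5040
`prod` takes the values: 1 → 2 → 6 → 24 → 120 → 720 → 5040

Answer: 5040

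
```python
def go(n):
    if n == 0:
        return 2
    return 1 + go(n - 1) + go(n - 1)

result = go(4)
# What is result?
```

go(n) = 1 + 2·go(n-1), go(0)=2. Closed form: (2+1)·2^4 - 1 = 47.

Answer: 47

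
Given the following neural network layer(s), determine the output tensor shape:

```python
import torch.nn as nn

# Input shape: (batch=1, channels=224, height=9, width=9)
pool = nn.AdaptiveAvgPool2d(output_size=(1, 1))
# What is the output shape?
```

Input: (1, 224, 9, 9) -> Output: (1, 224, 1, 1)

Answer: (1, 224, 1, 1)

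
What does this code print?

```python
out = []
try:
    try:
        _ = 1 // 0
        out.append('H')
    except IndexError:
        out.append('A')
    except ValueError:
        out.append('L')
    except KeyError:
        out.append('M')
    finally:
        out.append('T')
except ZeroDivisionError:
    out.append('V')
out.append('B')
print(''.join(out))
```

Execution trace: 'T' (finally) → 'V' (outer except ZeroDivisionError) → 'B' (after the try/except). Output: TVB

Answer: TVB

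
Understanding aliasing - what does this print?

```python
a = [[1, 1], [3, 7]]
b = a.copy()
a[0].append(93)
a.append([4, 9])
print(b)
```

Key concept: shallow copy with nested lists.
Step by step:
`a = [[1, 1], [3, 7]]` → a = [[1, 1], [3, 7]]
`b = a.copy()` → b = [[1, 1], [3, 7]]
`a[0].append(93)` → a = [[1, 1, 93], [3, 7]]; b = [[1, 1, 93], [3, 7]]
`a.append([4, 9])` → a = [[1, 1, 93], [3, 7], [4, 9]]
`print(b)` → prints [[1, 1, 93], [3, 7]]

Answer: [[1, 1, 93], [3, 7]]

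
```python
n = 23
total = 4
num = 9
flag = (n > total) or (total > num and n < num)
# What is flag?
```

Trace:
`n = 23` → n = 23
`total = 4` → total = 4
`num = 9` → num = 9
`flag = (n > total) or (total > num and n < num)` → flag = True
So flag = True

Answer: True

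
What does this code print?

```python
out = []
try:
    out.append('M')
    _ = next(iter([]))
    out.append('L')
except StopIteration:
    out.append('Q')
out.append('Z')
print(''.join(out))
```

Execution trace: 'M' (try body) → 'Q' (except StopIteration) → 'Z' (after the try/except). Output: MQZ

Answer: MQZ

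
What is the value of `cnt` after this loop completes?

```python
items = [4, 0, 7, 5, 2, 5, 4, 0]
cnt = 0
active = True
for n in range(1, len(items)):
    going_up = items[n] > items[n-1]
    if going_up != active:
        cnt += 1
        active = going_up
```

Count direction changes in [4, 0, 7, 5, 2, 5, 4, 0]
`cnt` takes the values: 0 → 1 → 2 → 3 → 4 → 5

Answer: 5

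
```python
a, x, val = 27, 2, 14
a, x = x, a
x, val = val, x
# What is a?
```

Trace:
`a, x, val = 27, 2, 14` → a = 27; x = 2; val = 14
`a, x = x, a` → a = 2; x = 27
`x, val = val, x` → x = 14; val = 27
So a = 2

Answer: 2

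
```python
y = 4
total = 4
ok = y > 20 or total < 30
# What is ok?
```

Trace:
`y = 4` → y = 4
`total = 4` → total = 4
`ok = y > 20 or total < 30` → ok = True
So ok = True

Answer: True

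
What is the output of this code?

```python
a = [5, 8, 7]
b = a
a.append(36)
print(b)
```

Key concept: basic list aliasing.
Step by step:
`a = [5, 8, 7]` → a = [5, 8, 7]
`b = a` → b = [5, 8, 7] (same object as a)
`a.append(36)` → a = [5, 8, 7, 36] (same object as b); b = [5, 8, 7, 36] (same object as a)
`print(b)` → prints [5, 8, 7, 36]

Answer: [5, 8, 7, 36]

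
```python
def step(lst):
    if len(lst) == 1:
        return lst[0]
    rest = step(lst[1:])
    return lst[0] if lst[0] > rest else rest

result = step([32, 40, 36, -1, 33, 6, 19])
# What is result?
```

Recursive max over [32, 40, 36, -1, 33, 6, 19] = 40

Answer: 40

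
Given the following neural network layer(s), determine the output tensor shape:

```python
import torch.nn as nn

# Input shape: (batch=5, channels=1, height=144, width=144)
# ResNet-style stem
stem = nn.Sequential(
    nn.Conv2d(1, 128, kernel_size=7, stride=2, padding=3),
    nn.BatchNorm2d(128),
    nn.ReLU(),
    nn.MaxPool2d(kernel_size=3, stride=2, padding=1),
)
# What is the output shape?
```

Input: (5, 1, 144, 144) -> after Conv2d 7x7 stride=2: (5, 128, 72, 72) -> Output: (5, 128, 36, 36)

Answer: (5, 128, 36, 36)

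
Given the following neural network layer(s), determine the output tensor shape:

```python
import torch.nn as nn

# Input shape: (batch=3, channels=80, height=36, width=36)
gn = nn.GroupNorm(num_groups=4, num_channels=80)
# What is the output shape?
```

Input: (3, 80, 36, 36) -> Output: (3, 80, 36, 36)

Answer: (3, 80, 36, 36)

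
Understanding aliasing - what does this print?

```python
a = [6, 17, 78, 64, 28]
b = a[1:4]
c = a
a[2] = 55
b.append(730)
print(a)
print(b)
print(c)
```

Key concept: slice vs alias.
Step by step:
`a = [6, 17, 78, 64, 28]` → a = [6, 17, 78, 64, 28]
`b = a[1:4]` → b = [17, 78, 64]
`c = a` → c = [6, 17, 78, 64, 28] (same object as a)
`a[2] = 55` → a = [6, 17, 55, 64, 28] (same object as c); c = [6, 17, 55, 64, 28] (same object as a)
`b.append(730)` → b = [17, 78, 64, 730]
`print(a)` → prints [6, 17, 55, 64, 28]
`print(b)` → prints [17, 78, 64, 730]
`print(c)` → prints [6, 17, 55, 64, 28]

Answer:
[6, 17, 55, 64, 28]
[17, 78, 64, 730]
[6, 17, 55, 64, 28]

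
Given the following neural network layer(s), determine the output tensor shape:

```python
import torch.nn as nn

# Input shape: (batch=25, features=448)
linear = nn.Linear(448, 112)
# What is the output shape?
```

Input: (25, 448) -> Output: (25, 112)

Answer: (25, 112)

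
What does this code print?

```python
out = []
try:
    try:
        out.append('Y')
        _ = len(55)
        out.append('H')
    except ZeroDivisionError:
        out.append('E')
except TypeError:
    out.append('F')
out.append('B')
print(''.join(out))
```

Execution trace: 'Y' (try body) → 'F' (outer except TypeError) → 'B' (after the try/except). Output: YFB

Answer: YFB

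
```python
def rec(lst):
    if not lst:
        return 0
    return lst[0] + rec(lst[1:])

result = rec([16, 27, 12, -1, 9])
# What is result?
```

16 + 27 + 12 + (-1) + 9 + 0 = 63

Answer: 63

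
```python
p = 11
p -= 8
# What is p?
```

Trace:
`p = 11` → p = 11
`p -= 8` → p = 3
So p = 3

Answer: 3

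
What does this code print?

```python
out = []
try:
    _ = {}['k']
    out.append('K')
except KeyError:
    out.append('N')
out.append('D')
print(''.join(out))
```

Execution trace: 'N' (except KeyError) → 'D' (after the try/except). Output: ND

Answer: ND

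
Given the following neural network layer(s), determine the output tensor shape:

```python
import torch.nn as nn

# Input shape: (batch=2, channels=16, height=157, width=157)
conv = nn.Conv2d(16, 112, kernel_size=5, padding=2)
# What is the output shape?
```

Input: (2, 16, 157, 157) -> Output: (2, 112, 157, 157)

Answer: (2, 112, 157, 157)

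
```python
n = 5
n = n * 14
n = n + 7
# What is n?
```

Trace:
`n = 5` → n = 5
`n = n * 14` → n = 70
`n = n + 7` → n = 77
So n = 77

Answer: 77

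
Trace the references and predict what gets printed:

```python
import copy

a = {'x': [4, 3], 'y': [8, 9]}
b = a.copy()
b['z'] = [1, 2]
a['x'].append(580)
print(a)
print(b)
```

Key concept: shallow copy of dict with mutable values.
Step by step:
`a = {'x': [4, 3], 'y': [8, 9]}` → a = {'x': [4, 3], 'y': [8, 9]}
`b = a.copy()` → b = {'x': [4, 3], 'y': [8, 9]}
`b['z'] = [1, 2]` → b = {'x': [4, 3], 'y': [8, 9], 'z': [1, 2]}
`a['x'].append(580)` → a = {'x': [4, 3, 580], 'y': [8, 9]}; b = {'x': [4, 3, 580], 'y': [8, 9], 'z': [1, 2]}
`print(a)` → prints {'x': [4, 3, 580], 'y': [8, 9]}
`print(b)` → prints {'x': [4, 3, 580], 'y': [8, 9], 'z': [1, 2]}

Answer:
{'x': [4, 3, 580], 'y': [8, 9]}
{'x': [4, 3, 580], 'y': [8, 9], 'z': [1, 2]}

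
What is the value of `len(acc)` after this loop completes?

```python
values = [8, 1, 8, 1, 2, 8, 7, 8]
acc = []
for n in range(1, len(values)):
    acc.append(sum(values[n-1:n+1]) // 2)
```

Number of 2-element averages
`acc` takes the values: [] → [4] → [4, 4] → [4, 4, 4] → [4, 4, 4, 1] → [4, 4, 4, 1, 5] → [4, 4, 4, 1, 5, 7] → [4, 4, 4, 1, 5, 7, 7]
So `len(acc)` = 7

Answer: 7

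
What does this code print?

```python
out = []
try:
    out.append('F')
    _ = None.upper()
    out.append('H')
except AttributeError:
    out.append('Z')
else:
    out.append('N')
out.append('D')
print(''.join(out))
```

Execution trace: 'F' (try body) → 'Z' (except AttributeError) → 'D' (after the try/except). Output: FZD

Answer: FZD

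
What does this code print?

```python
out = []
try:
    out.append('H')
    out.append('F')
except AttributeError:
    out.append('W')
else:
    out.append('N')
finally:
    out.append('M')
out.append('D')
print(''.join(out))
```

Execution trace: 'H' (try body) → 'F' (try body, no exception) → 'N' (else) → 'M' (finally) → 'D' (after the try/except). Output: HFNMD

Answer: HFNMD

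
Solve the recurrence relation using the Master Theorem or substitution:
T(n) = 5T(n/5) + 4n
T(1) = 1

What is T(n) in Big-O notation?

By Master Theorem: a=5, b=5, f(n)=4n. Since log_5(5) = 1 and f(n) = Θ(n^1), Case 2 applies. T(n) = O(n log n).

Answer: O(n log n)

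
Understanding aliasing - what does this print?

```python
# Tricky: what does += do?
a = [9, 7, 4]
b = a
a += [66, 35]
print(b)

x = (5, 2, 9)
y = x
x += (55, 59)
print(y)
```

Key concept: += behavior differs for mutable vs immutable.
Step by step:
`a = [9, 7, 4]` → a = [9, 7, 4]
`b = a` → b = [9, 7, 4] (same object as a)
`a += [66, 35]` → a = [9, 7, 4, 66, 35] (same object as b); b = [9, 7, 4, 66, 35] (same object as a)
`print(b)` → prints [9, 7, 4, 66, 35]
`x = (5, 2, 9)` → x = (5, 2, 9)
`y = x` → y = (5, 2, 9)
`x += (55, 59)` → x = (5, 2, 9, 55, 59)
`print(y)` → prints (5, 2, 9)

Answer:
[9, 7, 4, 66, 35]
(5, 2, 9)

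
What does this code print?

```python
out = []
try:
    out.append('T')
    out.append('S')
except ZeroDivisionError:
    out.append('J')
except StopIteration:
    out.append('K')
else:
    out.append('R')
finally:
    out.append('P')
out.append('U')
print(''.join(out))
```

Execution trace: 'T' (try body) → 'S' (try body, no exception) → 'R' (else) → 'P' (finally) → 'U' (after the try/except). Output: TSRPU

Answer: TSRPU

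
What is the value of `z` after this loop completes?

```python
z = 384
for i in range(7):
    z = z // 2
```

Halve 7 times: 384 // 2^7 = 3
`z` takes the values: 384 → 192 → 96 → 48 → 24 → 12 → 6 → 3

Answer: 3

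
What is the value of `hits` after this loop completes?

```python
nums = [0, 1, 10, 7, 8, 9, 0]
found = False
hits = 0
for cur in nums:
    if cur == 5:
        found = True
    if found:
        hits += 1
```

Count elements after first 5 in [0, 1, 10, 7, 8, 9, 0]
`hits` takes the values: 0

Answer: 0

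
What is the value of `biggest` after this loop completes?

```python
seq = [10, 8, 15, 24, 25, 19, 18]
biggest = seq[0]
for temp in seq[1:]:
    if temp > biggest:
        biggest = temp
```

Maximum of [10, 8, 15, 24, 25, 19, 18]
`biggest` takes the values: 10 → 15 → 24 → 25

Answer: 25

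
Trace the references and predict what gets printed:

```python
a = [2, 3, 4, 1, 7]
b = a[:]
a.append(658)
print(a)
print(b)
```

Key concept: slice [:] creates copy.
Step by step:
`a = [2, 3, 4, 1, 7]` → a = [2, 3, 4, 1, 7]
`b = a[:]` → b = [2, 3, 4, 1, 7]
`a.append(658)` → a = [2, 3, 4, 1, 7, 658]
`print(a)` → prints [2, 3, 4, 1, 7, 658]
`print(b)` → prints [2, 3, 4, 1, 7]

Answer:
[2, 3, 4, 1, 7, 658]
[2, 3, 4, 1, 7]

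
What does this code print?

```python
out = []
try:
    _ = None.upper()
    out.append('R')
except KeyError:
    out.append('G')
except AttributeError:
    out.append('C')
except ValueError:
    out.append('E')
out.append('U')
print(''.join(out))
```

Execution trace: 'C' (except AttributeError) → 'U' (after the try/except). Output: CU

Answer: CU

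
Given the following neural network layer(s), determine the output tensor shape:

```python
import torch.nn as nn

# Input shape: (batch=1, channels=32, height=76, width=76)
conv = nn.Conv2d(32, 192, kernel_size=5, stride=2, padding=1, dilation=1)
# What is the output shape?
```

Input: (1, 32, 76, 76) -> Output: (1, 192, 37, 37)

Answer: (1, 192, 37, 37)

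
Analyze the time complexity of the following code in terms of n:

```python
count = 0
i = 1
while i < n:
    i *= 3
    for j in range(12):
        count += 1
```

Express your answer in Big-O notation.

Each loop level contributes: log n × 1. Multiplying the contributions gives O(log n).

Answer: O(log n)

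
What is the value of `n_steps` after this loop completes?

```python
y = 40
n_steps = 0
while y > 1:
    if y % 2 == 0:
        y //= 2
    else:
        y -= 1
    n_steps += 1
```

Steps to reduce 40 to 1
`n_steps` takes the values: 0 → 1 → 2 → 3 → 4 → 5 → 6

Answer: 6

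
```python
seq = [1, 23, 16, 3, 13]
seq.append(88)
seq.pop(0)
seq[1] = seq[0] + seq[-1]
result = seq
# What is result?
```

Trace:
`seq = [1, 23, 16, 3, 13]` → seq = [1, 23, 16, 3, 13]
`seq.append(88)` → seq = [1, 23, 16, 3, 13, 88]
`seq.pop(0)` → seq = [23, 16, 3, 13, 88]
`seq[1] = seq[0] + seq[-1]` → seq = [23, 111, 3, 13, 88]
`result = seq` → result = [23, 111, 3, 13, 88]
So result = [23, 111, 3, 13, 88]

Answer: [23, 111, 3, 13, 88]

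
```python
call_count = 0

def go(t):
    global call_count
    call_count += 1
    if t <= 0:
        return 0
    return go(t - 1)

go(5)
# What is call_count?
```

Linear recursion stepping by 1: 6 calls from t=5 down to ≤0.

Answer: 6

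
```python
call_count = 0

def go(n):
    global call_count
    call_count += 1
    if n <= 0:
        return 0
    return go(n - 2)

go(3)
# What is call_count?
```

Linear recursion stepping by 2: 3 calls from n=3 down to ≤0.

Answer: 3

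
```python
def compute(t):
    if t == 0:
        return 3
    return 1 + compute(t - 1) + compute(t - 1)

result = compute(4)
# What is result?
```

compute(t) = 1 + 2·compute(t-1), compute(0)=3. Closed form: (3+1)·2^4 - 1 = 63.

Answer: 63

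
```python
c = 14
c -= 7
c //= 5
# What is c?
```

Trace:
`c = 14` → c = 14
`c -= 7` → c = 7
`c //= 5` → c = 1
So c = 1

Answer: 1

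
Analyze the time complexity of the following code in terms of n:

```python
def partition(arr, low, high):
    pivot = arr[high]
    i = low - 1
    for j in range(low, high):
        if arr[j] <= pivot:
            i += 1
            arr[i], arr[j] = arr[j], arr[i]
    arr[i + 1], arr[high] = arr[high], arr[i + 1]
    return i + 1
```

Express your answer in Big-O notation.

This is Lomuto partition (single pass over [low, high), where n = high - low). Time complexity: O(n).

Answer: O(n)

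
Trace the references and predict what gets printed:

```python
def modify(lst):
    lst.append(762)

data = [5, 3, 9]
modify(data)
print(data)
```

Key concept: function modifies passed list.
Step by step:
`data = [5, 3, 9]` → data = [5, 3, 9]
`modify(data)` → data = [5, 3, 9, 762]
`print(data)` → prints [5, 3, 9, 762]

Answer: [5, 3, 9, 762]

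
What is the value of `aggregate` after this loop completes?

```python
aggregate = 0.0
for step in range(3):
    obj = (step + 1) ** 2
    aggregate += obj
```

Sum of squared losses 1² + 2² + ... + 3²
`aggregate` takes the values: 0.0 → 1.0 → 5.0 → 14.0

Answer: 14.0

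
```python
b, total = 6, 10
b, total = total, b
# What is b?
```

Trace:
`b, total = 6, 10` → b = 6; total = 10
`b, total = total, b` → b = 10; total = 6
So b = 10

Answer: 10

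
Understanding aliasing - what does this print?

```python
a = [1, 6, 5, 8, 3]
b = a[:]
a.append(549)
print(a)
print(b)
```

Key concept: slice [:] creates copy.
Step by step:
`a = [1, 6, 5, 8, 3]` → a = [1, 6, 5, 8, 3]
`b = a[:]` → b = [1, 6, 5, 8, 3]
`a.append(549)` → a = [1, 6, 5, 8, 3, 549]
`print(a)` → prints [1, 6, 5, 8, 3, 549]
`print(b)` → prints [1, 6, 5, 8, 3]

Answer:
[1, 6, 5, 8, 3, 549]
[1, 6, 5, 8, 3]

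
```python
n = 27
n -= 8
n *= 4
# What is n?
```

Trace:
`n = 27` → n = 27
`n -= 8` → n = 19
`n *= 4` → n = 76
So n = 76

Answer: 76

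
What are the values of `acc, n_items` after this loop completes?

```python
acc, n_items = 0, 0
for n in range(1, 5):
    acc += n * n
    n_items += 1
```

Sum of squares and count
`acc, n_items` takes the values: (0, 0) → (1, 0) → (1, 1) → (5, 1) → (5, 2) → (14, 2) → (14, 3) → (30, 3) → (30, 4)

Answer: 30, 4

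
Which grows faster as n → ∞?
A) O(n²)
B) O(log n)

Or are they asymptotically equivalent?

O(n²) vs O(log n): Higher order terms dominate.

Answer: A) O(n²) grows faster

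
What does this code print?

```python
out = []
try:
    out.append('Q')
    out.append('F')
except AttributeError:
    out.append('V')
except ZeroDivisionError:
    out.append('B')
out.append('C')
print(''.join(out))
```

Execution trace: 'Q' (try body) → 'F' (try body, no exception) → 'C' (after the try/except). Output: QFC

Answer: QFC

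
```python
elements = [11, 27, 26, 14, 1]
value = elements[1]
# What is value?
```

Trace:
`elements = [11, 27, 26, 14, 1]` → elements = [11, 27, 26, 14, 1]
`value = elements[1]` → value = 27
So value = 27

Answer: 27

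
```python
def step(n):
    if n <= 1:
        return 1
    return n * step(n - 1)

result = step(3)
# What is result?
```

step(3) = 3 * 2 * 1 = 6

Answer: 6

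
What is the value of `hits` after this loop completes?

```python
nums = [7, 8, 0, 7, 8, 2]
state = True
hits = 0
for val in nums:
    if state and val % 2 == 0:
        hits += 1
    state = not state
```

Count even values at even positions
`hits` takes the values: 0 → 1 → 2

Answer: 2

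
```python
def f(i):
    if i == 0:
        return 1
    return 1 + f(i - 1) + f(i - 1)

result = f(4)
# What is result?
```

f(i) = 1 + 2·f(i-1), f(0)=1. Closed form: (1+1)·2^4 - 1 = 31.

Answer: 31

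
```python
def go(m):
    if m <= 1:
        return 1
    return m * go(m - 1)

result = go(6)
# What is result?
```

go(6) = 6 * 5 * 4 * 3 * 2 * 1 = 720

Answer: 720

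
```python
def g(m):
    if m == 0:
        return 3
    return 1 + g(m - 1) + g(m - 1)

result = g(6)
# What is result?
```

g(m) = 1 + 2·g(m-1), g(0)=3. Closed form: (3+1)·2^6 - 1 = 255.

Answer: 255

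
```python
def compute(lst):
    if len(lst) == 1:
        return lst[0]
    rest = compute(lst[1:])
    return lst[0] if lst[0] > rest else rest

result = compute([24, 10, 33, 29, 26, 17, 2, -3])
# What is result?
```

Recursive max over [24, 10, 33, 29, 26, 17, 2, -3] = 33

Answer: 33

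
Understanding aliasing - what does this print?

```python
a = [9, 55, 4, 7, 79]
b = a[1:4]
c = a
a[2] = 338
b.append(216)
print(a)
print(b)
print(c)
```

Key concept: slice vs alias.
Step by step:
`a = [9, 55, 4, 7, 79]` → a = [9, 55, 4, 7, 79]
`b = a[1:4]` → b = [55, 4, 7]
`c = a` → c = [9, 55, 4, 7, 79] (same object as a)
`a[2] = 338` → a = [9, 55, 338, 7, 79] (same object as c); c = [9, 55, 338, 7, 79] (same object as a)
`b.append(216)` → b = [55, 4, 7, 216]
`print(a)` → prints [9, 55, 338, 7, 79]
`print(b)` → prints [55, 4, 7, 216]
`print(c)` → prints [9, 55, 338, 7, 79]

Answer:
[9, 55, 338, 7, 79]
[55, 4, 7, 216]
[9, 55, 338, 7, 79]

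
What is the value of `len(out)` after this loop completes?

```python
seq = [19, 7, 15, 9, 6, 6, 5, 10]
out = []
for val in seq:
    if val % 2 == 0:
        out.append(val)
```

Count even numbers in [19, 7, 15, 9, 6, 6, 5, 10]
`out` takes the values: [] → [6] → [6, 6] → [6, 6, 10]
So `len(out)` = 3

Answer: 3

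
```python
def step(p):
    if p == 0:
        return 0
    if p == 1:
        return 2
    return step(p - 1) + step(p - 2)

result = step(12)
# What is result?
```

Build up from base cases: step(0)=0, step(1)=2, step(2)=2, step(3)=4, step(4)=6, step(5)=10, step(6)=16, ..., step(12)=288

Answer: 288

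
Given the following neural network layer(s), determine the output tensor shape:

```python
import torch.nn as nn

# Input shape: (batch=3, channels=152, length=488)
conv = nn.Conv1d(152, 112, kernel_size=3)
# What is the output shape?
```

Input: (3, 152, 488) -> Output: (3, 112, 486)

Answer: (3, 112, 486)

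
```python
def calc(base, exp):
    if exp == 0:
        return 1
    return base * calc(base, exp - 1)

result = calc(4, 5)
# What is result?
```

calc(4, 5) = 4 * 4 * 4 * 4 * 4 = 1024

Answer: 1024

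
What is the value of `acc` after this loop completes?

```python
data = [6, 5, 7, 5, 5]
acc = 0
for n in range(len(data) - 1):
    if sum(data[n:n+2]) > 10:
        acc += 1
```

Count windows with sum > 10
`acc` takes the values: 0 → 1 → 2 → 3

Answer: 3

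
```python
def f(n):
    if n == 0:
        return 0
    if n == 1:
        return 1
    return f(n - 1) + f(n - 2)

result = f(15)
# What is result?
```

Build up from base cases: f(0)=0, f(1)=1, f(2)=1, f(3)=2, f(4)=3, f(5)=5, f(6)=8, ..., f(15)=610

Answer: 610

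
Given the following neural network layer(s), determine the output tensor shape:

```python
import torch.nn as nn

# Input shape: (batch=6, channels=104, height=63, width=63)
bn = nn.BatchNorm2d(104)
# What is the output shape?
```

Input: (6, 104, 63, 63) -> Output: (6, 104, 63, 63)

Answer: (6, 104, 63, 63)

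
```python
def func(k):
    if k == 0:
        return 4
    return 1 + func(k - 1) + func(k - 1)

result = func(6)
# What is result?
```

func(k) = 1 + 2·func(k-1), func(0)=4. Closed form: (4+1)·2^6 - 1 = 319.

Answer: 319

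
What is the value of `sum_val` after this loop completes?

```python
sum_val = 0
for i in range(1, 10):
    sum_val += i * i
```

Sum of squares 1² to 9² = 285
`sum_val` takes the values: 0 → 1 → 5 → 14 → 30 → 55 → 91 → 140 → 204 → 285

Answer: 285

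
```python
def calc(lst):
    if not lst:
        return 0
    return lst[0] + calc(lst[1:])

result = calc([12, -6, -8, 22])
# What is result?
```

12 + (-6) + (-8) + 22 + 0 = 20

Answer: 20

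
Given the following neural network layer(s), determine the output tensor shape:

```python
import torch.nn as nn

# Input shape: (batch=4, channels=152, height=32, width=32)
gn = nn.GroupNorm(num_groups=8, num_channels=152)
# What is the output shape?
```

Input: (4, 152, 32, 32) -> Output: (4, 152, 32, 32)

Answer: (4, 152, 32, 32)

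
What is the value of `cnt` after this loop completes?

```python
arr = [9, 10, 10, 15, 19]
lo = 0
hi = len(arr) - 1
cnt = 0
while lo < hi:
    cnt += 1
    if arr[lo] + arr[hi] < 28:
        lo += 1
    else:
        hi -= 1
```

Steps to find pair summing to 28
`cnt` takes the values: 0 → 1 → 2 → 3 → 4

Answer: 4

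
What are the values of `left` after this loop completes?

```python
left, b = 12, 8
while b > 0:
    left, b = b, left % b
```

GCD of 12 and 8
`left` takes the values: 12 → 8 → 4

Answer: 4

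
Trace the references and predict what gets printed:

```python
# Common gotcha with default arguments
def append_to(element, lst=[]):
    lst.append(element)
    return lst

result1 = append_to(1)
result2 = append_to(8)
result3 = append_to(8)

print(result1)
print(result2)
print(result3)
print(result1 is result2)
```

Key concept: mutable default argument gotcha.
Step by step:
`result1 = append_to(1)` → result1 = [1]
`result2 = append_to(8)` → result1 = [1, 8] (same object as result2); result2 = [1, 8] (same object as result1)
`result3 = append_to(8)` → result1 = [1, 8, 8] (same object as result2, result3); result2 = [1, 8, 8] (same object as result1, result3); result3 = [1, 8, 8] (same object as result1, result2)
`print(result1)` → prints [1, 8, 8]
`print(result2)` → prints [1, 8, 8]
`print(result3)` → prints [1, 8, 8]
`print(result1 is result2)` → prints True

Answer:
[1, 8, 8]
[1, 8, 8]
[1, 8, 8]
True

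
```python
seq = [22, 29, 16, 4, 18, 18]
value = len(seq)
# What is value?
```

Trace:
`seq = [22, 29, 16, 4, 18, 18]` → seq = [22, 29, 16, 4, 18, 18]
`value = len(seq)` → value = 6
So value = 6

Answer: 6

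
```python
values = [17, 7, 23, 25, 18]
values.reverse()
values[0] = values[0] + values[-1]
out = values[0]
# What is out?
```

Trace:
`values = [17, 7, 23, 25, 18]` → values = [17, 7, 23, 25, 18]
`values.reverse()` → values = [18, 25, 23, 7, 17]
`values[0] = values[0] + values[-1]` → values = [35, 25, 23, 7, 17]
`out = values[0]` → out = 35
So out = 35

Answer: 35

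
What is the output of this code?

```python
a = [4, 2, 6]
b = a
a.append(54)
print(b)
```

Key concept: basic list aliasing.
Step by step:
`a = [4, 2, 6]` → a = [4, 2, 6]
`b = a` → b = [4, 2, 6] (same object as a)
`a.append(54)` → a = [4, 2, 6, 54] (same object as b); b = [4, 2, 6, 54] (same object as a)
`print(b)` → prints [4, 2, 6, 54]

Answer: [4, 2, 6, 54]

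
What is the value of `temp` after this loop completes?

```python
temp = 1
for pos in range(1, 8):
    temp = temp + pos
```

Start at 1, add 1 through 7
`temp` takes the values: 1 → 2 → 4 → 7 → 11 → 16 → 22 → 29

Answer: 29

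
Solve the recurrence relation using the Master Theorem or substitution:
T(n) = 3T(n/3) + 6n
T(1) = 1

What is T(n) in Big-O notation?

By Master Theorem: a=3, b=3, f(n)=6n. Since log_3(3) = 1 and f(n) = Θ(n^1), Case 2 applies. T(n) = O(n log n).

Answer: O(n log n)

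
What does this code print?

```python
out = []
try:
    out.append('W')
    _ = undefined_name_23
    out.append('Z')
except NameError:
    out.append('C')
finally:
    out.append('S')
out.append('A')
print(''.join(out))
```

Execution trace: 'W' (try body) → 'C' (except NameError) → 'S' (finally) → 'A' (after the try/except). Output: WCSA

Answer: WCSA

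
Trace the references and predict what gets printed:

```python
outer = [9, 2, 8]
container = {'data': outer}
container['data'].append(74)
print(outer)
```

Key concept: dict holds reference to list.
Step by step:
`outer = [9, 2, 8]` → outer = [9, 2, 8]
`container = {'data': outer}` → container = {'data': [9, 2, 8]}
`container['data'].append(74)` → outer = [9, 2, 8, 74]; container = {'data': [9, 2, 8, 74]}
`print(outer)` → prints [9, 2, 8, 74]

Answer: [9, 2, 8, 74]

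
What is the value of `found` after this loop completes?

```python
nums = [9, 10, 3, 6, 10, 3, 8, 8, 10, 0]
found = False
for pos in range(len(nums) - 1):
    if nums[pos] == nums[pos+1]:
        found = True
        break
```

Check consecutive duplicates in [9, 10, 3, 6, 10, 3, 8, 8, 10, 0]
`found` takes the values: False → True

Answer: True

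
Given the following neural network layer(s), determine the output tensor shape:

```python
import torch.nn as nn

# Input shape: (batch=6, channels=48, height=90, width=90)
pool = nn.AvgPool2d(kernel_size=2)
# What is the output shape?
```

Input: (6, 48, 90, 90) -> Output: (6, 48, 45, 45)

Answer: (6, 48, 45, 45)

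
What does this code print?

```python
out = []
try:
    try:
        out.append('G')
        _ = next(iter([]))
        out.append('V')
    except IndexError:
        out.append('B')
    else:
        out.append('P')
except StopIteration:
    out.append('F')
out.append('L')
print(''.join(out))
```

Execution trace: 'G' (try body) → 'F' (outer except StopIteration) → 'L' (after the try/except). Output: GFL

Answer: GFL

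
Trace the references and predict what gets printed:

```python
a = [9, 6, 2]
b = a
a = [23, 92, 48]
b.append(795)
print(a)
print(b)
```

Key concept: rebinding vs mutation: a is rebound to a new list, b still points at the original.
Step by step:
`a = [9, 6, 2]` → a = [9, 6, 2]
`b = a` → b = [9, 6, 2] (same object as a)
`a = [23, 92, 48]` → a = [23, 92, 48]
`b.append(795)` → b = [9, 6, 2, 795]
`print(a)` → prints [23, 92, 48]
`print(b)` → prints [9, 6, 2, 795]

Answer:
[23, 92, 48]
[9, 6, 2, 795]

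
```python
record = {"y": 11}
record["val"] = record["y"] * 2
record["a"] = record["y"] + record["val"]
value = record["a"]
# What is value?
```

Trace:
`record = {"y": 11}` → record = {'y': 11}
`record["val"] = record["y"] * 2` → record = {'y': 11, 'val': 22}
`record["a"] = record["y"] + record["val"]` → record = {'y': 11, 'val': 22, 'a': 33}
`value = record["a"]` → value = 33
So value = 33

Answer: 33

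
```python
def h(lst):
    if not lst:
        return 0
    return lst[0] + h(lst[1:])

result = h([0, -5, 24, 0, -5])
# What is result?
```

0 + (-5) + 24 + 0 + (-5) + 0 = 14

Answer: 14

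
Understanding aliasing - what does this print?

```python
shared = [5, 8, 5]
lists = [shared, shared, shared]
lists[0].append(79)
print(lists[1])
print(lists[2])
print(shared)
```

Key concept: list of same reference.
Step by step:
`shared = [5, 8, 5]` → shared = [5, 8, 5]
`lists = [shared, shared, shared]` → lists = [[5, 8, 5], [5, 8, 5], [5, 8, 5]]
`lists[0].append(79)` → shared = [5, 8, 5, 79]; lists = [[5, 8, 5, 79], [5, 8, 5, 79], [5, 8, 5, 79]]
`print(lists[1])` → prints [5, 8, 5, 79]
`print(lists[2])` → prints [5, 8, 5, 79]
`print(shared)` → prints [5, 8, 5, 79]

Answer:
[5, 8, 5, 79]
[5, 8, 5, 79]
[5, 8, 5, 79]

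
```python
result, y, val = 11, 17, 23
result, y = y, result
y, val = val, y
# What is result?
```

Trace:
`result, y, val = 11, 17, 23` → result = 11; y = 17; val = 23
`result, y = y, result` → result = 17; y = 11
`y, val = val, y` → y = 23; val = 11
So result = 17

Answer: 17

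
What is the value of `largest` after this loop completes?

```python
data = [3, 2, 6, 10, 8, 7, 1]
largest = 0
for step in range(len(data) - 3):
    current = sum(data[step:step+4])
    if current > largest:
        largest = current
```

Max sum of 4-element window in [3, 2, 6, 10, 8, 7, 1]
`largest` takes the values: 0 → 21 → 26 → 31

Answer: 31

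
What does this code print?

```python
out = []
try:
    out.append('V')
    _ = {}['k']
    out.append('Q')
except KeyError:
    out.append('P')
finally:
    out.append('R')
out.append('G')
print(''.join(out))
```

Execution trace: 'V' (try body) → 'P' (except KeyError) → 'R' (finally) → 'G' (after the try/except). Output: VPRG

Answer: VPRG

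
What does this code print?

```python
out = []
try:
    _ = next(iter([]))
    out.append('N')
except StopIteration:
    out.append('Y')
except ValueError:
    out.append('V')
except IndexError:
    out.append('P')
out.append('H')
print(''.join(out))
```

Execution trace: 'Y' (except StopIteration) → 'H' (after the try/except). Output: YH

Answer: YH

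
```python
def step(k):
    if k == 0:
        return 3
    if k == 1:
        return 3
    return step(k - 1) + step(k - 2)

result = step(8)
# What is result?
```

Build up from base cases: step(0)=3, step(1)=3, step(2)=6, step(3)=9, step(4)=15, step(5)=24, step(6)=39, ..., step(8)=102

Answer: 102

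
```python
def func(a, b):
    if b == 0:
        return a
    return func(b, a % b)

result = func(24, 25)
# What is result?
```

func(24, 25) -> func(25, 24) -> func(24, 1) -> func(1, 0) -> 1

Answer: 1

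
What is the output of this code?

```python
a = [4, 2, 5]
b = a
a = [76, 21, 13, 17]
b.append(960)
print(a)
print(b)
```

Key concept: rebinding vs mutation: a is rebound to a new list, b still points at the original.
Step by step:
`a = [4, 2, 5]` → a = [4, 2, 5]
`b = a` → b = [4, 2, 5] (same object as a)
`a = [76, 21, 13, 17]` → a = [76, 21, 13, 17]
`b.append(960)` → b = [4, 2, 5, 960]
`print(a)` → prints [76, 21, 13, 17]
`print(b)` → prints [4, 2, 5, 960]

Answer:
[76, 21, 13, 17]
[4, 2, 5, 960]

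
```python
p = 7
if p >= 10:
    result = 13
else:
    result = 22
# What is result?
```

Trace:
`p = 7` → p = 7
`if p >= 10: ...` → p >= 10 is False, take else branch → result = 22
So result = 22

Answer: 22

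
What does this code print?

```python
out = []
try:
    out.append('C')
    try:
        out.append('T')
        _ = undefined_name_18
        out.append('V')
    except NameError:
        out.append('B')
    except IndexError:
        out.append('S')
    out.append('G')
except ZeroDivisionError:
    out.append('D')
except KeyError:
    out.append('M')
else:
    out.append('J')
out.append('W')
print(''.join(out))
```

Execution trace: 'C' (try body) → 'T' (inner try body) → 'B' (inner except NameError) → 'G' (try body, no exception) → 'J' (else) → 'W' (after the try/except). Output: CTBGJW

Answer: CTBGJW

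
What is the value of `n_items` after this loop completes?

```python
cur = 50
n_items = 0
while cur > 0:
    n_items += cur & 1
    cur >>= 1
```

Count set bits in 50 (binary: 0b110010)
`n_items` takes the values: 0 → 1 → 2 → 3

Answer: 3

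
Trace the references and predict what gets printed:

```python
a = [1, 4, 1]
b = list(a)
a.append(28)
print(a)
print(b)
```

Key concept: list() constructor creates copy.
Step by step:
`a = [1, 4, 1]` → a = [1, 4, 1]
`b = list(a)` → b = [1, 4, 1]
`a.append(28)` → a = [1, 4, 1, 28]
`print(a)` → prints [1, 4, 1, 28]
`print(b)` → prints [1, 4, 1]

Answer:
[1, 4, 1, 28]
[1, 4, 1]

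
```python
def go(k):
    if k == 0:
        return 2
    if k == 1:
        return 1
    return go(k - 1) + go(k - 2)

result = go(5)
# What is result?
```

Build up from base cases: go(0)=2, go(1)=1, go(2)=3, go(3)=4, go(4)=7, go(5)=11

Answer: 11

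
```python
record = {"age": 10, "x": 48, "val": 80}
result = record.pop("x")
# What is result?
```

Trace:
`record = {"age": 10, "x": 48, "val": 80}` → record = {'age': 10, 'x': 48, 'val': 80}
`result = record.pop("x")` → record = {'age': 10, 'val': 80}; result = 48
So result = 48

Answer: 48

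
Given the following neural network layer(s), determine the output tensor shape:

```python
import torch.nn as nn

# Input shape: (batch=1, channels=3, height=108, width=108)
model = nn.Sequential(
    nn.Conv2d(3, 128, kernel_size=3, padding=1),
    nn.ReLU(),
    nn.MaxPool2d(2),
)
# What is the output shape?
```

Input: (1, 3, 108, 108) -> after Conv2d: (1, 128, 108, 108) -> after ReLU: (1, 128, 108, 108) -> Output: (1, 128, 54, 54)

Answer: (1, 128, 54, 54)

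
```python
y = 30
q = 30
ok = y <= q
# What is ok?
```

Trace:
`y = 30` → y = 30
`q = 30` → q = 30
`ok = y <= q` → ok = True
So ok = True

Answer: True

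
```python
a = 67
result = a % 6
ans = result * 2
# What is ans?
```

Trace:
`a = 67` → a = 67
`result = a % 6` → result = 1
`ans = result * 2` → ans = 2
So ans = 2

Answer: 2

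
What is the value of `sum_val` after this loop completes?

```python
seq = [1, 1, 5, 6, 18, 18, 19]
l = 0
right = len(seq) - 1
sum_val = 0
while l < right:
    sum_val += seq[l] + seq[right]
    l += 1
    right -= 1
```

Sum of pairs from ends
`sum_val` takes the values: 0 → 20 → 39 → 62

Answer: 62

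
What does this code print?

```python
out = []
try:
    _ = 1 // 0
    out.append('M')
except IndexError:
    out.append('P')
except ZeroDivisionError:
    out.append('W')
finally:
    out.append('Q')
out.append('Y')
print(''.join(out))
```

Execution trace: 'W' (except ZeroDivisionError) → 'Q' (finally) → 'Y' (after the try/except). Output: WQY

Answer: WQY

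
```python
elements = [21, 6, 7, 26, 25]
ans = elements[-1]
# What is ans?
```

Trace:
`elements = [21, 6, 7, 26, 25]` → elements = [21, 6, 7, 26, 25]
`ans = elements[-1]` → ans = 25
So ans = 25

Answer: 25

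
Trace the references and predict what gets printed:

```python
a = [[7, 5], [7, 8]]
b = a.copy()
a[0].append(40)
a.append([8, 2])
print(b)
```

Key concept: shallow copy with nested lists.
Step by step:
`a = [[7, 5], [7, 8]]` → a = [[7, 5], [7, 8]]
`b = a.copy()` → b = [[7, 5], [7, 8]]
`a[0].append(40)` → a = [[7, 5, 40], [7, 8]]; b = [[7, 5, 40], [7, 8]]
`a.append([8, 2])` → a = [[7, 5, 40], [7, 8], [8, 2]]
`print(b)` → prints [[7, 5, 40], [7, 8]]

Answer: [[7, 5, 40], [7, 8]]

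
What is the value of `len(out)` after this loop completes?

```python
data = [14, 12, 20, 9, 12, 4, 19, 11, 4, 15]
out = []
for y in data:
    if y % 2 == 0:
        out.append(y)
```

Count even numbers in [14, 12, 20, 9, 12, 4, 19, 11, 4, 15]
`out` takes the values: [] → [14] → [14, 12] → [14, 12, 20] → [14, 12, 20, 12] → [14, 12, 20, 12, 4] → [14, 12, 20, 12, 4, 4]
So `len(out)` = 6

Answer: 6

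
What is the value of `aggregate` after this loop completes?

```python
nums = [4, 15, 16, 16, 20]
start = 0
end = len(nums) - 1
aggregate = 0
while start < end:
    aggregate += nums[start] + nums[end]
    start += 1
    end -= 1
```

Sum of pairs from ends
`aggregate` takes the values: 0 → 24 → 55

Answer: 55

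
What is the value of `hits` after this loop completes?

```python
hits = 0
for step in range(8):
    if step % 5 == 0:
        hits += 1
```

Count numbers divisible by 5 in range(8)
`hits` takes the values: 0 → 1 → 2

Answer: 2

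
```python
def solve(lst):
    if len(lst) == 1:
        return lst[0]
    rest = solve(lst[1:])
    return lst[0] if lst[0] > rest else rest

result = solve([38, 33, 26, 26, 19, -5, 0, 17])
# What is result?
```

Recursive max over [38, 33, 26, 26, 19, -5, 0, 17] = 38

Answer: 38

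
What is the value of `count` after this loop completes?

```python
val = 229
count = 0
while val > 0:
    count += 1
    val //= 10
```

Count digits by repeated division by 10
`count` takes the values: 0 → 1 → 2 → 3

Answer: 3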